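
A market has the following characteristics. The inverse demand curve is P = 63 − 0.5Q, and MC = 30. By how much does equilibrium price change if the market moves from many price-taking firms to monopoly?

Competitive firms price at marginal cost: P = 30, giving Q = 66.
The monopolist equates marginal revenue to marginal cost: 63 − Q = 30, so Q = 33. From demand, P = 46.5.
Change in equilibrium price: 46.5 − 30 = 16.5.

Equilibrium price rises by 16.5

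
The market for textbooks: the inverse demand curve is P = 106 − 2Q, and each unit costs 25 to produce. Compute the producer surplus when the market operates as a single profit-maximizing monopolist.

PS = 820.125

The monopolist equates marginal revenue to marginal cost: 106 − 4Q = 25, so Q = 20.25. From demand, P = 65.5.
PS = (65.5 − 25)·20.25 = 820.125.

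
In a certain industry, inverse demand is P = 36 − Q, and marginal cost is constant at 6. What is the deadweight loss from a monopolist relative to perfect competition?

DWL = 112.5

Perfect competition: P = MC = 6, so 36 − Q = 6 and Q = 30.
The monopolist equates marginal revenue to marginal cost: 36 − 2Q = 6, so Q = 15. From demand, P = 21.
DWL is the triangle between Q = 15 and Q = 30: ½·(30 − 15)·(21 − 6) = 112.5.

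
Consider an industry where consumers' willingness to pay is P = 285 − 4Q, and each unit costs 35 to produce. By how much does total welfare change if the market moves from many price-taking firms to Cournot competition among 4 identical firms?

Competitive firms price at marginal cost: P = 35, giving Q = 62.5.
CS = ½·(285 − 35)·62.5 = 7812.5; PS = (35 − 35)·62.5 = 0; TS = 7812.5.
In a 4-firm Cournot equilibrium, symmetry and the first-order condition give q = (285 − 35)/(20) = 12.5. So Q = 50 and P = 85.
CS = ½·(285 − 85)·50 = 5000; PS = (85 − 35)·50 = 2500; TS = 7500.
Change in total welfare: 7500 − 7812.5 = −312.5.

Total welfare falls by 312.5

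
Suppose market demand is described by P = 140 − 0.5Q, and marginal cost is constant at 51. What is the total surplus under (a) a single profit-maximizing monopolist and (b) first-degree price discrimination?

Monopoly: TS = 5940.75; Perfect PD: TS = 7921

A monopolist chooses Q where MR = MC. MR = 140 − Q; setting this equal to 51 gives Q = 89 and P = 95.5.
CS = ½·(140 − 95.5)·89 = 1980.25; PS = (95.5 − 51)·89 = 3960.5; TS = 5940.75.
With perfect price discrimination, output is the efficient level Q = 178 (where demand meets MC), but every buyer pays their willingness to pay: CS = 0 and PS = total surplus.
TS = 7921 (equal to competitive TS).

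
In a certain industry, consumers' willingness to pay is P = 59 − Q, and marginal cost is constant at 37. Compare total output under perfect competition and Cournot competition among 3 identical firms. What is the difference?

Competitive firms price at marginal cost: P = 37, giving Q = 22.
Cournot with 3 identical firms: the symmetric best-response condition is 59 − 4q = 37. Each firm produces q = 5.5, total output Q = 16.5, price P = 42.5.
Change in total output: 16.5 − 22 = −5.5.

Q falls by 5.5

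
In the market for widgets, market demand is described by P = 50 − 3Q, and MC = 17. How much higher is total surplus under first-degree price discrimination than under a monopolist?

TS rises by 45.375

Monopoly sets MR = MC: 50 − 6Q = 17 ⇒ Q = 5.5, P = 50 − 3·5.5 = 33.5.
CS = ½·(50 − 33.5)·5.5 = 45.375; PS = (33.5 − 17)·5.5 = 90.75; TS = 136.125.
Under first-degree price discrimination the firm charges each unit its demand price and produces up to where P = MC, i.e. Q = 11. Consumer surplus is zero; producer surplus equals total surplus.
TS = 181.5 (equal to competitive TS).
Change in total surplus: 181.5 − 136.125 = 45.375.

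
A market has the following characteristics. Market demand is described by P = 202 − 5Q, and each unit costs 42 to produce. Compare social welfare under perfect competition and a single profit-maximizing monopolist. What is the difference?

Competitive firms price at marginal cost: P = 42, giving Q = 32.
CS = ½·(202 − 42)·32 = 2560; PS = (42 − 42)·32 = 0; TS = 2560.
A monopolist chooses Q where MR = MC. MR = 202 − 10Q; setting this equal to 42 gives Q = 16 and P = 122.
CS = ½·(202 − 122)·16 = 640; PS = (122 − 42)·16 = 1280; TS = 1920.
Change in social welfare: 1920 − 2560 = −640.

TS falls by 640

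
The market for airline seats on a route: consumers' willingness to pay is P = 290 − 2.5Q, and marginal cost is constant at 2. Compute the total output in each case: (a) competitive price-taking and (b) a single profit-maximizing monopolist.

Under competition P = MC = 2, so Q = (290 − 2)/2.5 = 115.2.
The monopolist equates marginal revenue to marginal cost: 290 − 5Q = 2, so Q = 57.6. From demand, P = 146.

Competition: Q = 115.2; Monopoly: Q = 57.6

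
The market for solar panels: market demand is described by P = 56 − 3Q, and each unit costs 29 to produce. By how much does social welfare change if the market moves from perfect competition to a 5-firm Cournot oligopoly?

TS falls by 3.375

Competitive firms price at marginal cost: P = 29, giving Q = 9.
CS = ½·(56 − 29)·9 = 121.5; PS = (29 − 29)·9 = 0; TS = 121.5.
In a 5-firm Cournot equilibrium, symmetry and the first-order condition give q = (56 − 29)/(18) = 1.5. So Q = 7.5 and P = 33.5.
CS = ½·(56 − 33.5)·7.5 = 84.375; PS = (33.5 − 29)·7.5 = 33.75; TS = 118.125.
Change in social welfare: 118.125 − 121.5 = −3.375.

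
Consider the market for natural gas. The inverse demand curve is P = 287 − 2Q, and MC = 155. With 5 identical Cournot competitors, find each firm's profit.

Cournot with 5 identical firms: the symmetric best-response condition is 287 − 12q = 155. Each firm produces q = 11, total output Q = 55, price P = 177.
Each firm's profit = (177 − 155)·11 = 242.

π_i = 242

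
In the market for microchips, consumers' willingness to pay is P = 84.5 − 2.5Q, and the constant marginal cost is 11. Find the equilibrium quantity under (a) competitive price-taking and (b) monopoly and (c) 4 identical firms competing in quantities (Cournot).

Competition: Q = 29.4; Monopoly: Q = 14.7; Cournot: Q = 23.52

Competitive firms price at marginal cost: P = 11, giving Q = 29.4.
A monopolist chooses Q where MR = MC. MR = 84.5 − 5Q; setting this equal to 11 gives Q = 14.7 and P = 47.75.
In a 4-firm Cournot equilibrium, symmetry and the first-order condition give q = (84.5 − 11)/(12.5) = 5.88. So Q = 23.52 and P = 25.7.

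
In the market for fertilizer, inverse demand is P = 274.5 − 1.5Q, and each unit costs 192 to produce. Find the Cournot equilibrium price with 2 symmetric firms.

Cournot with 2 identical firms: the symmetric best-response condition is 274.5 − 4.5q = 192. Each firm produces q = 55/3, total output Q = 110/3, price P = 219.5.

P = 219.5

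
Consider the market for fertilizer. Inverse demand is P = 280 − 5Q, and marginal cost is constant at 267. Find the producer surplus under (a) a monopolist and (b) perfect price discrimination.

Monopoly: PS = 8.45; Perfect PD: PS = 16.9

Monopoly sets MR = MC: 280 − 10Q = 267 ⇒ Q = 1.3, P = 280 − 5·1.3 = 273.5.
PS = (273.5 − 267)·1.3 = 8.45.
A perfectly discriminating monopolist sells every unit with P(Q) ≥ MC(Q), so output equals the competitive quantity Q = 2.6. Each buyer pays their reservation price, so CS = 0 and the firm captures all surplus.
PS = ½·(280 − 267)·2.6 = 16.9.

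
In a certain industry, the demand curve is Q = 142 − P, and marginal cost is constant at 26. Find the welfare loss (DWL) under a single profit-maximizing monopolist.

DWL = 1682

Inverting demand: P = 142 − Q.
Under competition P = MC = 26, so Q = (142 − 26)/1 = 116.
The monopolist equates marginal revenue to marginal cost: 142 − 2Q = 26, so Q = 58. From demand, P = 84.
DWL is the triangle between Q = 58 and Q = 116: ½·(116 − 58)·(84 − 26) = 1682.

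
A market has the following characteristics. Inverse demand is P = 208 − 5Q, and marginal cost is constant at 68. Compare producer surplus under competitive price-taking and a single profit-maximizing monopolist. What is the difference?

Producer surplus rises by 980

Competitive firms price at marginal cost: P = 68, giving Q = 28.
PS = (68 − 68)·28 = 0.
The monopolist equates marginal revenue to marginal cost: 208 − 10Q = 68, so Q = 14. From demand, P = 138.
PS = (138 − 68)·14 = 980.
Change in producer surplus: 980 − 0 = 980.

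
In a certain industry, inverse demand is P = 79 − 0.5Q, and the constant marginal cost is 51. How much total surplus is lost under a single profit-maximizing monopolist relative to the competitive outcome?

DWL = 196

Competitive firms price at marginal cost: P = 51, giving Q = 56.
The monopolist equates marginal revenue to marginal cost: 79 − Q = 51, so Q = 28. From demand, P = 65.
DWL is the triangle between Q = 28 and Q = 56: ½·(56 − 28)·(65 − 51) = 196.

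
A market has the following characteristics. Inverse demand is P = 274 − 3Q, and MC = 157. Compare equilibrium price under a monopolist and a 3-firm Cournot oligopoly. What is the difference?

The monopolist equates marginal revenue to marginal cost: 274 − 6Q = 157, so Q = 19.5. From demand, P = 215.5.
With 3 symmetric Cournot firms, each firm's FOC gives 274 − 12q = 157, so q = 9.75, Q = 3·9.75 = 29.25, and P = 186.25.
Change in equilibrium price: 186.25 − 215.5 = −29.25.

Equilibrium price falls by 29.25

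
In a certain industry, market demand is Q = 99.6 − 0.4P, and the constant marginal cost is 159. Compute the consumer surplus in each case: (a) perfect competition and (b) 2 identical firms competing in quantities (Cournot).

Competition: CS = 1620; Cournot: CS = 720

Inverting demand: P = 249 − 2.5Q.
Under competition P = MC = 159, so Q = (249 − 159)/2.5 = 36.
CS = ½·(249 − 159)·36 = 1620.
With 2 symmetric Cournot firms, each firm's FOC gives 249 − 7.5q = 159, so q = 12, Q = 2·12 = 24, and P = 189.
CS = ½·(249 − 189)·24 = 720.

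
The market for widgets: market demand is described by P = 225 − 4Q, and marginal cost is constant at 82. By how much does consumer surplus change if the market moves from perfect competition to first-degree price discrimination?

CS falls by 2556.125

Perfect competition: P = MC = 82, so 225 − 4Q = 82 and Q = 35.75.
CS = ½·(225 − 82)·35.75 = 2556.125.
Under first-degree price discrimination the firm charges each unit its demand price and produces up to where P = MC, i.e. Q = 35.75. Consumer surplus is zero; producer surplus equals total surplus.
CS = 0.
Change in consumer surplus: 0 − 2556.125 = −2556.125.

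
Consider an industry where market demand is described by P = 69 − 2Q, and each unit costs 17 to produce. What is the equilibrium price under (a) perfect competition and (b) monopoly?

Under competition P = MC = 17, so Q = (69 − 17)/2 = 26.
A monopolist chooses Q where MR = MC. MR = 69 − 4Q; setting this equal to 17 gives Q = 13 and P = 43.

Competition: P = 17; Monopoly: P = 43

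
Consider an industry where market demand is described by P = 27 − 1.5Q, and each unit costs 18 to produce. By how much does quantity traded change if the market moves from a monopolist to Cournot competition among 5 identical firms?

A monopolist chooses Q where MR = MC. MR = 27 − 3Q; setting this equal to 18 gives Q = 3 and P = 22.5.
Cournot with 5 identical firms: the symmetric best-response condition is 27 − 9q = 18. Each firm produces q = 1, total output Q = 5, price P = 19.5.
Change in quantity traded: 5 − 3 = 2.

Q rises by 2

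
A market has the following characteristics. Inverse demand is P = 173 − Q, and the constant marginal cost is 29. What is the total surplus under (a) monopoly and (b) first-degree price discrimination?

Monopoly: TS = 7776; Perfect PD: TS = 10368

A monopolist chooses Q where MR = MC. MR = 173 − 2Q; setting this equal to 29 gives Q = 72 and P = 101.
CS = ½·(173 − 101)·72 = 2592; PS = (101 − 29)·72 = 5184; TS = 7776.
Under first-degree price discrimination the firm charges each unit its demand price and produces up to where P = MC, i.e. Q = 144. Consumer surplus is zero; producer surplus equals total surplus.
TS = 10368 (equal to competitive TS).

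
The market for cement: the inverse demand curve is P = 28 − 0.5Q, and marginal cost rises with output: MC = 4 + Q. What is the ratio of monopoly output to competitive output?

Q_m/Q_c = 0.75

Monopoly sets MR = MC: 28 − Q = 4 + Q ⇒ Q = 12, P = 28 − 0.5·12 = 22.
Under competition P = MC: 28 − 0.5Q = 4 + Q ⇒ Q = 16, P = 20.
Ratio Q_m/Q_c = 12/16 = 0.75.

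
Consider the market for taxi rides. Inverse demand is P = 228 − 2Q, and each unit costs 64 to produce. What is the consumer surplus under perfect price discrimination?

CS = 0

With perfect price discrimination, output is the efficient level Q = 82 (where demand meets MC), but every buyer pays their willingness to pay: CS = 0 and PS = total surplus.
CS = 0.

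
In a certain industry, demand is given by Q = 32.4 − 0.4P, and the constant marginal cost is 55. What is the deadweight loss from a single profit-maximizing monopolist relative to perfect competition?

Inverting demand: P = 81 − 2.5Q.
Under competition P = MC = 55, so Q = (81 − 55)/2.5 = 10.4.
Monopoly sets MR = MC: 81 − 5Q = 55 ⇒ Q = 5.2, P = 81 − 2.5·5.2 = 68.
DWL is the triangle between Q = 5.2 and Q = 10.4: ½·(10.4 − 5.2)·(68 − 55) = 33.8.

DWL = 33.8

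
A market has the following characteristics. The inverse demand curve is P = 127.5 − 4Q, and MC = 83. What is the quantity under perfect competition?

Competitive firms price at marginal cost: P = 83, giving Q = 11.125.

Q = 11.125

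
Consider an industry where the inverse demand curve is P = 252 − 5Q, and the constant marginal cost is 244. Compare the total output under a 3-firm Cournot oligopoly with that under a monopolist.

Cournot with 3 identical firms: the symmetric best-response condition is 252 − 20q = 244. Each firm produces q = 0.4, total output Q = 1.2, price P = 246.
The monopolist equates marginal revenue to marginal cost: 252 − 10Q = 244, so Q = 0.8. From demand, P = 248.

Cournot: Q = 1.2; Monopoly: Q = 0.8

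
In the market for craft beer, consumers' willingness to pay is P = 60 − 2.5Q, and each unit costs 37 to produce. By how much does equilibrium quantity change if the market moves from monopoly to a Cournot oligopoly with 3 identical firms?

The monopolist equates marginal revenue to marginal cost: 60 − 5Q = 37, so Q = 4.6. From demand, P = 48.5.
With 3 symmetric Cournot firms, each firm's FOC gives 60 − 10q = 37, so q = 2.3, Q = 3·2.3 = 6.9, and P = 42.75.
Change in equilibrium quantity: 6.9 − 4.6 = 2.3.

Equilibrium quantity rises by 2.3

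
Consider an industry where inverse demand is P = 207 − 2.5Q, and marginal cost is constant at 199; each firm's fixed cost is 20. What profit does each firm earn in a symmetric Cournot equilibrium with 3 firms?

π_i = −18.4

Cournot with 3 identical firms: the symmetric best-response condition is 207 − 10q = 199. Each firm produces q = 0.8, total output Q = 2.4, price P = 201.
Each firm's profit = (201 − 199)·0.8 − 20 = −18.4.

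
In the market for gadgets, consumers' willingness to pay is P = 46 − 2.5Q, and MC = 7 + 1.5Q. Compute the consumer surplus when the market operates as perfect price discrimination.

CS = 0

Under first-degree price discrimination the firm charges each unit its demand price and produces up to where P = MC, i.e. Q = 9.75. Consumer surplus is zero; producer surplus equals total surplus.
CS = 0.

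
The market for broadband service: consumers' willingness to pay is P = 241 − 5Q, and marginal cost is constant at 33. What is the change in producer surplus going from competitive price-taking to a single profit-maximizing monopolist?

PS rises by 2163.2

Perfect competition: P = MC = 33, so 241 − 5Q = 33 and Q = 41.6.
PS = (33 − 33)·41.6 = 0.
The monopolist equates marginal revenue to marginal cost: 241 − 10Q = 33, so Q = 20.8. From demand, P = 137.
PS = (137 − 33)·20.8 = 2163.2.
Change in producer surplus: 2163.2 − 0 = 2163.2.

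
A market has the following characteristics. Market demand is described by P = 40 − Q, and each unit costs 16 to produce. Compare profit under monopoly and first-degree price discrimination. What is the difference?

The monopolist equates marginal revenue to marginal cost: 40 − 2Q = 16, so Q = 12. From demand, P = 28.
Profit = (28 − 16)·12 = 144.
With perfect price discrimination, output is the efficient level Q = 24 (where demand meets MC), but every buyer pays their willingness to pay: CS = 0 and PS = total surplus.
PS equals the full surplus area, 288. Profit = 288 = 288.
Change in profit: 288 − 144 = 144.

π rises by 144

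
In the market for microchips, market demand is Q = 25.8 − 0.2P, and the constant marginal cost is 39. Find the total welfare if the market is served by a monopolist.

Inverting demand: P = 129 − 5Q.
The monopolist equates marginal revenue to marginal cost: 129 − 10Q = 39, so Q = 9. From demand, P = 84.
CS = ½·(129 − 84)·9 = 202.5; PS = (84 − 39)·9 = 405; TS = 607.5.

TS = 607.5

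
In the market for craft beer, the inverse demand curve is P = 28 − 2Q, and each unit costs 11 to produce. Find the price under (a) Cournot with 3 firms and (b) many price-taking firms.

Cournot with 3 identical firms: the symmetric best-response condition is 28 − 8q = 11. Each firm produces q = 2.125, total output Q = 6.375, price P = 15.25.
Under competition P = MC = 11, so Q = (28 − 11)/2 = 8.5.

Cournot: P = 15.25; Competition: P = 11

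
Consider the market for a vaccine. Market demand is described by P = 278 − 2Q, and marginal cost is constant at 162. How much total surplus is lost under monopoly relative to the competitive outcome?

Perfect competition: P = MC = 162, so 278 − 2Q = 162 and Q = 58.
A monopolist chooses Q where MR = MC. MR = 278 − 4Q; setting this equal to 162 gives Q = 29 and P = 220.
DWL is the triangle between Q = 29 and Q = 58: ½·(58 − 29)·(220 − 162) = 841.

DWL = 841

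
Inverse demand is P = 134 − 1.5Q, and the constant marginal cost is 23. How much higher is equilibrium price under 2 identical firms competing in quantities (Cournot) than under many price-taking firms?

Perfect competition: P = MC = 23, so 134 − 1.5Q = 23 and Q = 74.
With 2 symmetric Cournot firms, each firm's FOC gives 134 − 4.5q = 23, so q = 74/3, Q = 2·74/3 = 148/3, and P = 60.
Change in equilibrium price: 60 − 23 = 37.

Equilibrium price rises by 37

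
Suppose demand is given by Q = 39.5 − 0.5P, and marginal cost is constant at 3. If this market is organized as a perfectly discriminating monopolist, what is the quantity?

Inverting demand: P = 79 − 2Q.
With perfect price discrimination, output is the efficient level Q = 38 (where demand meets MC), but every buyer pays their willingness to pay: CS = 0 and PS = total surplus.

Q = 38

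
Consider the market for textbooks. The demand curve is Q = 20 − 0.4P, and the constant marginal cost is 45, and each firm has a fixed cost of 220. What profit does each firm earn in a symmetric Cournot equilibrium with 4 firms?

Inverting demand: P = 50 − 2.5Q.
Cournot with 4 identical firms: the symmetric best-response condition is 50 − 12.5q = 45. Each firm produces q = 0.4, total output Q = 1.6, price P = 46.
Each firm's profit = (46 − 45)·0.4 − 220 = −219.6.

π_i = −219.6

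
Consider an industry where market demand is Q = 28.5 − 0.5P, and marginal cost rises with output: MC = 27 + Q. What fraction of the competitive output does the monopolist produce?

Inverting demand: P = 57 − 2Q.
The monopolist equates marginal revenue to marginal cost: 57 − 4Q = 27 + Q, so Q = 6. From demand, P = 45.
Competitive equilibrium sets price equal to marginal cost: 57 − 2Q = 27 + Q, so Q = 10 and P = 37.
Ratio Q_m/Q_c = 6/10 = 0.6.

Q_m/Q_c = 0.6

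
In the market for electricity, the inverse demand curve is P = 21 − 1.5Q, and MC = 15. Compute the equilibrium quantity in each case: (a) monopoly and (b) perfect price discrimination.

Monopoly: Q = 2; Perfect PD: Q = 4

A monopolist chooses Q where MR = MC. MR = 21 − 3Q; setting this equal to 15 gives Q = 2 and P = 18.
Under first-degree price discrimination the firm charges each unit its demand price and produces up to where P = MC, i.e. Q = 4. Consumer surplus is zero; producer surplus equals total surplus.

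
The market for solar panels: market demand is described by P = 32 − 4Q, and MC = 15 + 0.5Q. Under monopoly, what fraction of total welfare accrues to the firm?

PS/TS = 0.68

The monopolist equates marginal revenue to marginal cost: 32 − 8Q = 15 + 0.5Q, so Q = 2. From demand, P = 24.
CS = ½·(32 − 24)·2 = 8.
PS = P·Q − VC(Q) = 24·2 − (15·2 + ½·0.5·2²) = 17.
Share captured = PS/TS = 17/25 = 0.68.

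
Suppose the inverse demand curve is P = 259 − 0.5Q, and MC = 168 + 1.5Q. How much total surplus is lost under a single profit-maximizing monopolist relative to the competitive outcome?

DWL = 82.81

Competitive equilibrium sets price equal to marginal cost: 259 − 0.5Q = 168 + 1.5Q, so Q = 45.5 and P = 236.25.
The monopolist equates marginal revenue to marginal cost: 259 − Q = 168 + 1.5Q, so Q = 36.4. From demand, P = 240.8.
CS = ½·(259 − 236.25)·45.5 = 8281/16; PS = (236.25·45.5 − 168·45.5 − ½·1.5·45.5²) = 24843/16; TS = 2070.25.
CS = ½·(259 − 240.8)·36.4 = 331.24; PS = (240.8·36.4 − 168·36.4 − ½·1.5·36.4²) = 1656.2; TS = 1987.44.
DWL = 2070.25 − 1987.44 = 82.81.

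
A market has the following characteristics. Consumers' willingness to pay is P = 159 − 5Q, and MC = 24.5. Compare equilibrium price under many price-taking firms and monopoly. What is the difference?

Competitive firms price at marginal cost: P = 24.5, giving Q = 26.9.
Monopoly sets MR = MC: 159 − 10Q = 24.5 ⇒ Q = 13.45, P = 159 − 5·13.45 = 91.75.
Change in equilibrium price: 91.75 − 24.5 = 67.25.

P rises by 67.25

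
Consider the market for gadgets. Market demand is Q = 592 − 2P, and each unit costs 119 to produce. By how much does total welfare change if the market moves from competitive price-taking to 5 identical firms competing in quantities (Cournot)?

Total welfare falls by 870.25

Inverting demand: P = 296 − 0.5Q.
Competitive firms price at marginal cost: P = 119, giving Q = 354.
CS = ½·(296 − 119)·354 = 31329; PS = (119 − 119)·354 = 0; TS = 31329.
With 5 symmetric Cournot firms, each firm's FOC gives 296 − 3q = 119, so q = 59, Q = 5·59 = 295, and P = 148.5.
CS = ½·(296 − 148.5)·295 = 21756.25; PS = (148.5 − 119)·295 = 8702.5; TS = 30458.75.
Change in total welfare: 30458.75 − 31329 = −870.25.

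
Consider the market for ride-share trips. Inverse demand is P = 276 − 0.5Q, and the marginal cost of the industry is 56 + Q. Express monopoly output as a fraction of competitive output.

Q_m/Q_c = 0.75

A monopolist chooses Q where MR = MC. MR = 276 − Q; setting this equal to 56 + Q gives Q = 110 and P = 221.
Under competition P = MC: 276 − 0.5Q = 56 + Q ⇒ Q = 440/3, P = 608/3.
Ratio Q_m/Q_c = 110/(440/3) = 0.75.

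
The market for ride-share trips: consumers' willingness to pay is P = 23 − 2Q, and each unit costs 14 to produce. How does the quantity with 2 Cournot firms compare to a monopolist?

Cournot: Q = 3; Monopoly: Q = 2.25

With 2 symmetric Cournot firms, each firm's FOC gives 23 − 6q = 14, so q = 1.5, Q = 2·1.5 = 3, and P = 17.
The monopolist equates marginal revenue to marginal cost: 23 − 4Q = 14, so Q = 2.25. From demand, P = 18.5.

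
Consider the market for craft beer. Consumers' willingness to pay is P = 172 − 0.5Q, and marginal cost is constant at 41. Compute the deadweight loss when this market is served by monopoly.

Competitive firms price at marginal cost: P = 41, giving Q = 262.
Monopoly sets MR = MC: 172 − Q = 41 ⇒ Q = 131, P = 172 − 0.5·131 = 106.5.
DWL is the triangle between Q = 131 and Q = 262: ½·(262 − 131)·(106.5 − 41) = 4290.25.

DWL = 4290.25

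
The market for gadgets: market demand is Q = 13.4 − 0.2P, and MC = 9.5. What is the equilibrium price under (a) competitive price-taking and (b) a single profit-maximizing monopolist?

Inverting demand: P = 67 − 5Q.
Perfect competition: P = MC = 9.5, so 67 − 5Q = 9.5 and Q = 11.5.
The monopolist equates marginal revenue to marginal cost: 67 − 10Q = 9.5, so Q = 5.75. From demand, P = 38.25.

Competition: P = 9.5; Monopoly: P = 38.25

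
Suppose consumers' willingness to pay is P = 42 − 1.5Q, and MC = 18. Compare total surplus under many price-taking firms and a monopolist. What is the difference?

Competitive firms price at marginal cost: P = 18, giving Q = 16.
CS = ½·(42 − 18)·16 = 192; PS = (18 − 18)·16 = 0; TS = 192.
A monopolist chooses Q where MR = MC. MR = 42 − 3Q; setting this equal to 18 gives Q = 8 and P = 30.
CS = ½·(42 − 30)·8 = 48; PS = (30 − 18)·8 = 96; TS = 144.
Change in total surplus: 144 − 192 = −48.

Total surplus falls by 48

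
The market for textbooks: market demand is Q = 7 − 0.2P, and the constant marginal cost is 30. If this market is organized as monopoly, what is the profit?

Profit = 1.25

Inverting demand: P = 35 − 5Q.
The monopolist equates marginal revenue to marginal cost: 35 − 10Q = 30, so Q = 0.5. From demand, P = 32.5.
Profit = (32.5 − 30)·0.5 = 1.25.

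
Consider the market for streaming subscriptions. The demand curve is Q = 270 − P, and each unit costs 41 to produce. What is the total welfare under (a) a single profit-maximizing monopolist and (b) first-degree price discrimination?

Inverting demand: P = 270 − Q.
A monopolist chooses Q where MR = MC. MR = 270 − 2Q; setting this equal to 41 gives Q = 114.5 and P = 155.5.
CS = ½·(270 − 155.5)·114.5 = 6555.125; PS = (155.5 − 41)·114.5 = 13110.25; TS = 19665.375.
With perfect price discrimination, output is the efficient level Q = 229 (where demand meets MC), but every buyer pays their willingness to pay: CS = 0 and PS = total surplus.
TS = 26220.5 (equal to competitive TS).

Monopoly: TS = 19665.375; Perfect PD: TS = 26220.5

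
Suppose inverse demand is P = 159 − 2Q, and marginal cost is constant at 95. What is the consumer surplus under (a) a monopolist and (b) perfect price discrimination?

The monopolist equates marginal revenue to marginal cost: 159 − 4Q = 95, so Q = 16. From demand, P = 127.
CS = ½·(159 − 127)·16 = 256.
With perfect price discrimination, output is the efficient level Q = 32 (where demand meets MC), but every buyer pays their willingness to pay: CS = 0 and PS = total surplus.
CS = 0.

Monopoly: CS = 256; Perfect PD: CS = 0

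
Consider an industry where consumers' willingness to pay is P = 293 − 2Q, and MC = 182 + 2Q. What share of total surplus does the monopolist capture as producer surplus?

The monopolist equates marginal revenue to marginal cost: 293 − 4Q = 182 + 2Q, so Q = 18.5. From demand, P = 256.
CS = ½·(293 − 256)·18.5 = 342.25.
PS = P·Q − VC(Q) = 256·18.5 − (182·18.5 + ½·2·18.5²) = 1026.75.
Share captured = PS/TS = 1026.75/1369 = 0.75.

PS/TS = 0.75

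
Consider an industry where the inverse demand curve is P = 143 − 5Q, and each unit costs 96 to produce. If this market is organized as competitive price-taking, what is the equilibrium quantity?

Under competition P = MC = 96, so Q = (143 − 96)/5 = 9.4.

Q = 9.4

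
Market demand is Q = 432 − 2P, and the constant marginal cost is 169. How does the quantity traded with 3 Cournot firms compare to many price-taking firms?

Cournot: Q = 70.5; Competition: Q = 94

Inverting demand: P = 216 − 0.5Q.
Cournot with 3 identical firms: the symmetric best-response condition is 216 − 2q = 169. Each firm produces q = 23.5, total output Q = 70.5, price P = 180.75.
Competitive firms price at marginal cost: P = 169, giving Q = 94.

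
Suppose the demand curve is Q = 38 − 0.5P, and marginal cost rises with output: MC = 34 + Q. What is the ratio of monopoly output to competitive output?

Q_m/Q_c = 0.6

Inverting demand: P = 76 − 2Q.
Monopoly sets MR = MC: 76 − 4Q = 34 + Q ⇒ Q = 8.4, P = 76 − 2·8.4 = 59.2.
Competitive equilibrium sets price equal to marginal cost: 76 − 2Q = 34 + Q, so Q = 14 and P = 48.
Ratio Q_m/Q_c = 8.4/14 = 0.6.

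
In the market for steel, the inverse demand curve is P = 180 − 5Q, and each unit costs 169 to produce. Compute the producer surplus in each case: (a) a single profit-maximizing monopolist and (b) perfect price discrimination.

The monopolist equates marginal revenue to marginal cost: 180 − 10Q = 169, so Q = 1.1. From demand, P = 174.5.
PS = (174.5 − 169)·1.1 = 6.05.
With perfect price discrimination, output is the efficient level Q = 2.2 (where demand meets MC), but every buyer pays their willingness to pay: CS = 0 and PS = total surplus.
PS = ½·(180 − 169)·2.2 = 12.1.

Monopoly: PS = 6.05; Perfect PD: PS = 12.1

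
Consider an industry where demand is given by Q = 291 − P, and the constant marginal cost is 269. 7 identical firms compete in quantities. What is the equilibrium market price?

Inverting demand: P = 291 − Q.
Cournot with 7 identical firms: the symmetric best-response condition is 291 − 8q = 269. Each firm produces q = 2.75, total output Q = 19.25, price P = 271.75.

P = 271.75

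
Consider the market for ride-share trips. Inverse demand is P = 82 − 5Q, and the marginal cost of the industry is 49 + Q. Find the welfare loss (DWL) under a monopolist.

DWL = 18.75

Under competition P = MC: 82 − 5Q = 49 + Q ⇒ Q = 5.5, P = 54.5.
A monopolist chooses Q where MR = MC. MR = 82 − 10Q; setting this equal to 49 + Q gives Q = 3 and P = 67.
CS = ½·(82 − 54.5)·5.5 = 75.625; PS = (54.5·5.5 − 49·5.5 − ½·1·5.5²) = 15.125; TS = 90.75.
CS = ½·(82 − 67)·3 = 22.5; PS = (67·3 − 49·3 − ½·1·3²) = 49.5; TS = 72.
DWL = 90.75 − 72 = 18.75.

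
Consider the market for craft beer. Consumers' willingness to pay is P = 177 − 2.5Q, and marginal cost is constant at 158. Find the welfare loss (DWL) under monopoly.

DWL = 18.05

Competitive firms price at marginal cost: P = 158, giving Q = 7.6.
A monopolist chooses Q where MR = MC. MR = 177 − 5Q; setting this equal to 158 gives Q = 3.8 and P = 167.5.
DWL is the triangle between Q = 3.8 and Q = 7.6: ½·(7.6 − 3.8)·(167.5 − 158) = 18.05.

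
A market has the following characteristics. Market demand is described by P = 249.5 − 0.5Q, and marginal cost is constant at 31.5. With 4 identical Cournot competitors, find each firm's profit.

π_i = 3801.92

With 4 symmetric Cournot firms, each firm's FOC gives 249.5 − 2.5q = 31.5, so q = 87.2, Q = 4·87.2 = 348.8, and P = 75.1.
Each firm's profit = (75.1 − 31.5)·87.2 = 3801.92.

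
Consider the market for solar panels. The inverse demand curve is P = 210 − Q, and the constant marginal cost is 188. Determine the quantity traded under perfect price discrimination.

Under first-degree price discrimination the firm charges each unit its demand price and produces up to where P = MC, i.e. Q = 22. Consumer surplus is zero; producer surplus equals total surplus.

Q = 22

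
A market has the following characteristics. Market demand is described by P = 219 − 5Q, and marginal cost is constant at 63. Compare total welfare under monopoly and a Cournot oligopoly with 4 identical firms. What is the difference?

Total welfare rises by 511.056

Monopoly sets MR = MC: 219 − 10Q = 63 ⇒ Q = 15.6, P = 219 − 5·15.6 = 141.
CS = ½·(219 − 141)·15.6 = 608.4; PS = (141 − 63)·15.6 = 1216.8; TS = 1825.2.
Cournot with 4 identical firms: the symmetric best-response condition is 219 − 25q = 63. Each firm produces q = 6.24, total output Q = 24.96, price P = 94.2.
CS = ½·(219 − 94.2)·24.96 = 1557.504; PS = (94.2 − 63)·24.96 = 778.752; TS = 2336.256.
Change in total welfare: 2336.256 − 1825.2 = 511.056.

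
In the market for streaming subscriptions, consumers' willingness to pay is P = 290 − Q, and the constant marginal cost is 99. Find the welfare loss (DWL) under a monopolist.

DWL = 4560.125

Under competition P = MC = 99, so Q = (290 − 99)/1 = 191.
Monopoly sets MR = MC: 290 − 2Q = 99 ⇒ Q = 95.5, P = 290 − 95.5 = 194.5.
DWL is the triangle between Q = 95.5 and Q = 191: ½·(191 − 95.5)·(194.5 − 99) = 4560.125.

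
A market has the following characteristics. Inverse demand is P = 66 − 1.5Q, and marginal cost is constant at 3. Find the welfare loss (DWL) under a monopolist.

Under competition P = MC = 3, so Q = (66 − 3)/1.5 = 42.
A monopolist chooses Q where MR = MC. MR = 66 − 3Q; setting this equal to 3 gives Q = 21 and P = 34.5.
DWL is the triangle between Q = 21 and Q = 42: ½·(42 − 21)·(34.5 − 3) = 330.75.

DWL = 330.75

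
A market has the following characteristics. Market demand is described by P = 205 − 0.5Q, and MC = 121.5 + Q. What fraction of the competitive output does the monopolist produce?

Q_m/Q_c = 0.75

The monopolist equates marginal revenue to marginal cost: 205 − Q = 121.5 + Q, so Q = 41.75. From demand, P = 184.125.
Competitive equilibrium sets price equal to marginal cost: 205 − 0.5Q = 121.5 + Q, so Q = 167/3 and P = 1063/6.
Ratio Q_m/Q_c = 41.75/(167/3) = 0.75.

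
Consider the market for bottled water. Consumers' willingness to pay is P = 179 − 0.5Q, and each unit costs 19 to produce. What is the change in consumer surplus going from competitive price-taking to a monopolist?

Perfect competition: P = MC = 19, so 179 − 0.5Q = 19 and Q = 320.
CS = ½·(179 − 19)·320 = 25600.
Monopoly sets MR = MC: 179 − Q = 19 ⇒ Q = 160, P = 179 − 0.5·160 = 99.
CS = ½·(179 − 99)·160 = 6400.
Change in consumer surplus: 6400 − 25600 = −19200.

Consumer surplus falls by 19200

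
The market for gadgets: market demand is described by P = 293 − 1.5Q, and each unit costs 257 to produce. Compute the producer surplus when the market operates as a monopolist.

Monopoly sets MR = MC: 293 − 3Q = 257 ⇒ Q = 12, P = 293 − 1.5·12 = 275.
PS = (275 − 257)·12 = 216.

PS = 216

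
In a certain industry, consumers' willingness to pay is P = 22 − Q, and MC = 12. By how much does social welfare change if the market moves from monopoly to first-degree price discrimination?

Monopoly sets MR = MC: 22 − 2Q = 12 ⇒ Q = 5, P = 22 − 5 = 17.
CS = ½·(22 − 17)·5 = 12.5; PS = (17 − 12)·5 = 25; TS = 37.5.
With perfect price discrimination, output is the efficient level Q = 10 (where demand meets MC), but every buyer pays their willingness to pay: CS = 0 and PS = total surplus.
TS = 50 (equal to competitive TS).
Change in social welfare: 50 − 37.5 = 12.5.

TS rises by 12.5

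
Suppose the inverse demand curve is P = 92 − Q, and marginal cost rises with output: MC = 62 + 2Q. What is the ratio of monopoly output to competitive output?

Q_m/Q_c = 0.75

The monopolist equates marginal revenue to marginal cost: 92 − 2Q = 62 + 2Q, so Q = 7.5. From demand, P = 84.5.
Competitive equilibrium sets price equal to marginal cost: 92 − Q = 62 + 2Q, so Q = 10 and P = 82.
Ratio Q_m/Q_c = 7.5/10 = 0.75.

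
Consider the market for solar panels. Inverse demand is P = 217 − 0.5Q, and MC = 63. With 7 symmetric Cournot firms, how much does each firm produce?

q_i = 38.5

Cournot with 7 identical firms: the symmetric best-response condition is 217 − 4q = 63. Each firm produces q = 38.5, total output Q = 269.5, price P = 82.25.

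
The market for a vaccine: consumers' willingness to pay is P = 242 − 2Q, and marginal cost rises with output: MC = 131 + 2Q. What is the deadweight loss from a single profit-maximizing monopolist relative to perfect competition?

Under competition P = MC: 242 − 2Q = 131 + 2Q ⇒ Q = 27.75, P = 186.5.
Monopoly sets MR = MC: 242 − 4Q = 131 + 2Q ⇒ Q = 18.5, P = 242 − 2·18.5 = 205.
CS = ½·(242 − 186.5)·27.75 = 12321/16; PS = (186.5·27.75 − 131·27.75 − ½·2·27.75²) = 12321/16; TS = 1540.125.
CS = ½·(242 − 205)·18.5 = 342.25; PS = (205·18.5 − 131·18.5 − ½·2·18.5²) = 1026.75; TS = 1369.
DWL = 1540.125 − 1369 = 171.125.

DWL = 171.125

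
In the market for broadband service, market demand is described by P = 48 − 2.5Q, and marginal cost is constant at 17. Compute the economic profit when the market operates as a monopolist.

Profit = 96.1

The monopolist equates marginal revenue to marginal cost: 48 − 5Q = 17, so Q = 6.2. From demand, P = 32.5.
Profit = (32.5 − 17)·6.2 = 96.1.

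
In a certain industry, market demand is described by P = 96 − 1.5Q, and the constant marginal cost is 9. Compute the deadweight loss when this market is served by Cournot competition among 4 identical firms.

DWL = 100.92

Competitive firms price at marginal cost: P = 9, giving Q = 58.
With 4 symmetric Cournot firms, each firm's FOC gives 96 − 7.5q = 9, so q = 11.6, Q = 4·11.6 = 46.4, and P = 26.4.
DWL is the triangle between Q = 46.4 and Q = 58: ½·(58 − 46.4)·(26.4 − 9) = 100.92.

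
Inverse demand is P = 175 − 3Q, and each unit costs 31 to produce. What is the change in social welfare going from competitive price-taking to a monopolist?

Competitive firms price at marginal cost: P = 31, giving Q = 48.
CS = ½·(175 − 31)·48 = 3456; PS = (31 − 31)·48 = 0; TS = 3456.
Monopoly sets MR = MC: 175 − 6Q = 31 ⇒ Q = 24, P = 175 − 3·24 = 103.
CS = ½·(175 − 103)·24 = 864; PS = (103 − 31)·24 = 1728; TS = 2592.
Change in social welfare: 2592 − 3456 = −864.

TS falls by 864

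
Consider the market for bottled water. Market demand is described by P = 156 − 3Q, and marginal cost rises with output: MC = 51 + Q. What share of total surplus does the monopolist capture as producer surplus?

PS/TS = 0.7

The monopolist equates marginal revenue to marginal cost: 156 − 6Q = 51 + Q, so Q = 15. From demand, P = 111.
CS = ½·(156 − 111)·15 = 337.5.
PS = P·Q − VC(Q) = 111·15 − (51·15 + ½·1·15²) = 787.5.
Share captured = PS/TS = 787.5/1125 = 0.7.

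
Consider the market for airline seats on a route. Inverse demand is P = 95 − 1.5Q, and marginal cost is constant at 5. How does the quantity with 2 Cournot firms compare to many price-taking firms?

Cournot: Q = 40; Competition: Q = 60

Cournot with 2 identical firms: the symmetric best-response condition is 95 − 4.5q = 5. Each firm produces q = 20, total output Q = 40, price P = 35.
Competitive firms price at marginal cost: P = 5, giving Q = 60.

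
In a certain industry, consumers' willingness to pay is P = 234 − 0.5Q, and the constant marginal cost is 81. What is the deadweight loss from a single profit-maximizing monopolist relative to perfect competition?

DWL = 5852.25

Competitive firms price at marginal cost: P = 81, giving Q = 306.
Monopoly sets MR = MC: 234 − Q = 81 ⇒ Q = 153, P = 234 − 0.5·153 = 157.5.
DWL is the triangle between Q = 153 and Q = 306: ½·(306 − 153)·(157.5 − 81) = 5852.25.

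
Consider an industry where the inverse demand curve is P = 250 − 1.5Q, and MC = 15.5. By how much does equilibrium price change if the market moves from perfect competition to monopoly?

Under competition P = MC = 15.5, so Q = (250 − 15.5)/1.5 = 469/3.
Monopoly sets MR = MC: 250 − 3Q = 15.5 ⇒ Q = 469/6, P = 250 − 1.5·469/6 = 132.75.
Change in equilibrium price: 132.75 − 15.5 = 117.25.

P rises by 117.25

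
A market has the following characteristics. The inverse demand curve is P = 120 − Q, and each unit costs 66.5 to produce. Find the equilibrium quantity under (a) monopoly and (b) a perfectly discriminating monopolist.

A monopolist chooses Q where MR = MC. MR = 120 − 2Q; setting this equal to 66.5 gives Q = 26.75 and P = 93.25.
With perfect price discrimination, output is the efficient level Q = 53.5 (where demand meets MC), but every buyer pays their willingness to pay: CS = 0 and PS = total surplus.

Monopoly: Q = 26.75; Perfect PD: Q = 53.5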